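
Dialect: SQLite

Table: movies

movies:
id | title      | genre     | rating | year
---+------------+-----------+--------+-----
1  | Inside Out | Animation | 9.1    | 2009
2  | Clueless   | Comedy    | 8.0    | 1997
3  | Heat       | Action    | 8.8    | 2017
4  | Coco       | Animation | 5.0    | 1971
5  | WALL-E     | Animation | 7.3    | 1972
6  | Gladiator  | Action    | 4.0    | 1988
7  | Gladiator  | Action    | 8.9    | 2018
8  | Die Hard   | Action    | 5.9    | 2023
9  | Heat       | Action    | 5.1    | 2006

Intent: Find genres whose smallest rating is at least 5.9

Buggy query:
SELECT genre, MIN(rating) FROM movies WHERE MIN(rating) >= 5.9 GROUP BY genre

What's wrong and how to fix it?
Bug: MIN() in WHERE is a misuse of aggregate

Fix: Use HAVING for the per-group MIN condition

Corrected query:
SELECT genre, MIN(rating) FROM movies GROUP BY genre HAVING MIN(rating) >= 5.9

Result:
genre  | MIN(rating)
-------+------------
Comedy | 8          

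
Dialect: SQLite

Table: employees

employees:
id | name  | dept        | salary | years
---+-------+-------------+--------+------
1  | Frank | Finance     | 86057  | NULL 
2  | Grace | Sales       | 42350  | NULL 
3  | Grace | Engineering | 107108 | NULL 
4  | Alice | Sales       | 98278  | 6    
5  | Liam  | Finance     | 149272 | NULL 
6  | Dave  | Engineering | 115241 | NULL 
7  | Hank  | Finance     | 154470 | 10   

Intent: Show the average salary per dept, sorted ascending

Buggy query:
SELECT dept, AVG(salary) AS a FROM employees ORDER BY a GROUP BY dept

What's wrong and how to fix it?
Bug: GROUP BY must precede ORDER BY

Fix: Move ORDER BY to the end, after GROUP BY

Corrected query:
SELECT dept, AVG(salary) AS a FROM employees GROUP BY dept ORDER BY a

Result:
dept        | a       
------------+---------
Sales       | 70314   
Engineering | 111174.5
Finance     | 129933  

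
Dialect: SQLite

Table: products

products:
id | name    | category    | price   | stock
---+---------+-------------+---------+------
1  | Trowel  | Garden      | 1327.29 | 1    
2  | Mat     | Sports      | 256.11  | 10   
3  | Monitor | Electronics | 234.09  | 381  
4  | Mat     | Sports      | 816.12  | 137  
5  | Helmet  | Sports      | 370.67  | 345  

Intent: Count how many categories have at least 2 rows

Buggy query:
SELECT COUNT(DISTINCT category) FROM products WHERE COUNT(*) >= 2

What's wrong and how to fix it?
Bug: COUNT(*) cannot appear in WHERE; the per-group count doesn't exist yet

Fix: Group first with HAVING COUNT(*) >= 2, then COUNT the resulting groups

Corrected query:
SELECT COUNT(*) FROM (SELECT category FROM products GROUP BY category HAVING COUNT(*) >= 2)

Result:
COUNT(*)
--------
1       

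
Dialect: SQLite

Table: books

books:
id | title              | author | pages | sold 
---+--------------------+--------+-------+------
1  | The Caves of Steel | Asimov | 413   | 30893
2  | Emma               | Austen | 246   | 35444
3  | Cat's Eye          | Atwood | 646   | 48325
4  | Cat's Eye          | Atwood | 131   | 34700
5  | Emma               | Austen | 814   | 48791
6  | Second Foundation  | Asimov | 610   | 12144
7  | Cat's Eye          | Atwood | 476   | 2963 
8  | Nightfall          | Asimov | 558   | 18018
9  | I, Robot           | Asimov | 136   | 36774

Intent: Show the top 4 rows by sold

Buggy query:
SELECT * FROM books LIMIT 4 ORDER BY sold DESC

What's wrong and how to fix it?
Bug: ORDER BY cannot follow LIMIT; LIMIT is the final clause

Fix: Sort with ORDER BY, then apply LIMIT

Corrected query:
SELECT * FROM books ORDER BY sold DESC LIMIT 4

Result:
id | title     | author | pages | sold 
---+-----------+--------+-------+------
5  | Emma      | Austen | 814   | 48791
3  | Cat's Eye | Atwood | 646   | 48325
9  | I, Robot  | Asimov | 136   | 36774
2  | Emma      | Austen | 246   | 35444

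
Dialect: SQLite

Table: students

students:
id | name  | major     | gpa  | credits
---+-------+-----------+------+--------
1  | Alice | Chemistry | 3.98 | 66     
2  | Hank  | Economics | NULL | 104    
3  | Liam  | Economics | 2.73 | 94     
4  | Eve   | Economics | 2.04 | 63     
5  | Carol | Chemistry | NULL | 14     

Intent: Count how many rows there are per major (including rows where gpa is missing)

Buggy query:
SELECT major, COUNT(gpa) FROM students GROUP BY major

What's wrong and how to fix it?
Bug: COUNT(column) counts non-NULL values only; rows with NULL gpa aren't counted

Fix: Use COUNT(*) to count all rows regardless of NULL

Corrected query:
SELECT major, COUNT(*) FROM students GROUP BY major

Result:
major     | COUNT(*)
----------+---------
Chemistry | 2       
Economics | 3       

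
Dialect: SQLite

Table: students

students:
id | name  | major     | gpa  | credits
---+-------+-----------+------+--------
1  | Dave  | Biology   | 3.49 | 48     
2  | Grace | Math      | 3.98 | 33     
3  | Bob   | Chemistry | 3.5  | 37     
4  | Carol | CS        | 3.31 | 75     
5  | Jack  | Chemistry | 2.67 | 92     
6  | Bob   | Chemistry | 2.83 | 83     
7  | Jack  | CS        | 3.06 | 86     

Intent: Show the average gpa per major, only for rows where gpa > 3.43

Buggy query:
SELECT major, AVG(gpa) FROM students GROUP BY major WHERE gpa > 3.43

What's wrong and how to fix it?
Bug: Row-level WHERE must come before GROUP BY in the clause order

Fix: Place WHERE between FROM and GROUP BY

Corrected query:
SELECT major, AVG(gpa) FROM students WHERE gpa > 3.43 GROUP BY major

Result:
major     | AVG(gpa)
----------+---------
Biology   | 3.49    
Chemistry | 3.5     
Math      | 3.98    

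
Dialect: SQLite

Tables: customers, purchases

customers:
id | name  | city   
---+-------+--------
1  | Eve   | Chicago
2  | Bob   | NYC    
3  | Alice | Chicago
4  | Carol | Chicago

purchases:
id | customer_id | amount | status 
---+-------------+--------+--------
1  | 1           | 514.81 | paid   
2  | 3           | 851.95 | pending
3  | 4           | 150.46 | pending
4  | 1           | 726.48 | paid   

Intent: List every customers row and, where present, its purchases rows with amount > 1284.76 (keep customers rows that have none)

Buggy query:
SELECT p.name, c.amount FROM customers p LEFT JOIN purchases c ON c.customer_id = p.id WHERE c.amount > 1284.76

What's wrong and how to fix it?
Bug: Filtering c.amount in WHERE discards the NULL rows produced by LEFT JOIN, turning it into an inner join

Fix: Move the right-table condition into the ON clause so unmatched parents are kept

Corrected query:
SELECT p.name, c.amount FROM customers p LEFT JOIN purchases c ON c.customer_id = p.id AND c.amount > 1284.76

Result:
name  | amount
------+-------
Eve   | NULL  
Bob   | NULL  
Alice | NULL  
Carol | NULL  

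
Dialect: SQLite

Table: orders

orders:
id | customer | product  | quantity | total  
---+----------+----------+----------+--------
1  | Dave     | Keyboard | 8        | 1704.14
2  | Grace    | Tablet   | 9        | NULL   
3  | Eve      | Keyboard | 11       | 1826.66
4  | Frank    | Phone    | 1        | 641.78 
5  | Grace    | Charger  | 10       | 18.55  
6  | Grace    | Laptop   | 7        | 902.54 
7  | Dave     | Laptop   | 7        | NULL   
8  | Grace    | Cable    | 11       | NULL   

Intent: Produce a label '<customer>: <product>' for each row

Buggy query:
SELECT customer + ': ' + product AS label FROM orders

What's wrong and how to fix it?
Bug: '+' is numeric addition; on text columns SQLite converts them to 0 instead of concatenating

Fix: Use the || operator for string concatenation

Corrected query:
SELECT customer || ': ' || product AS label FROM orders

Result:
label         
--------------
Dave: Keyboard
Grace: Tablet 
Eve: Keyboard 
Frank: Phone  
Grace: Charger
Grace: Laptop 
Dave: Laptop  
Grace: Cable  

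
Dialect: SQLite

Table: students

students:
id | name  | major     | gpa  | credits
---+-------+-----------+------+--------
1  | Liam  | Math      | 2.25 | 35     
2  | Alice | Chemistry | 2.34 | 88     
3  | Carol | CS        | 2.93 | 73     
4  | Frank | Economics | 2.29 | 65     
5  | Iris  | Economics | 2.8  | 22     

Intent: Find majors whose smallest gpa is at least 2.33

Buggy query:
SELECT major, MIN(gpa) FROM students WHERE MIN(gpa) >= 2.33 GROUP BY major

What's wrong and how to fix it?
Bug: Aggregates like MIN are computed per group after WHERE runs

Fix: Replace WHERE with HAVING after the GROUP BY

Corrected query:
SELECT major, MIN(gpa) FROM students GROUP BY major HAVING MIN(gpa) >= 2.33

Result:
major     | MIN(gpa)
----------+---------
CS        | 2.93    
Chemistry | 2.34    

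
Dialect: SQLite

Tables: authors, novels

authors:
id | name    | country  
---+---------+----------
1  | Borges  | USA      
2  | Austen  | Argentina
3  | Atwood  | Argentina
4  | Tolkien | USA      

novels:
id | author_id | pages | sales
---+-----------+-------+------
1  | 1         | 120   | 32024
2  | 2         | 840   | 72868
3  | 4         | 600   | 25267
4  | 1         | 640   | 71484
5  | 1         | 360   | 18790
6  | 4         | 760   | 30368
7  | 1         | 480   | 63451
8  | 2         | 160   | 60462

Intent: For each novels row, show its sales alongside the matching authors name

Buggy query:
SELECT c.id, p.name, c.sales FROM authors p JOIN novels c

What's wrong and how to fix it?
Bug: JOIN with no ON clause produces a cartesian product; every novels row pairs with every authors row

Fix: Specify the join condition linking the foreign key to the parent id

Corrected query:
SELECT c.id, p.name, c.sales FROM authors p JOIN novels c ON c.author_id = p.id

Result:
id | name    | sales
---+---------+------
1  | Borges  | 32024
2  | Austen  | 72868
3  | Tolkien | 25267
4  | Borges  | 71484
5  | Borges  | 18790
6  | Tolkien | 30368
7  | Borges  | 63451
8  | Austen  | 60462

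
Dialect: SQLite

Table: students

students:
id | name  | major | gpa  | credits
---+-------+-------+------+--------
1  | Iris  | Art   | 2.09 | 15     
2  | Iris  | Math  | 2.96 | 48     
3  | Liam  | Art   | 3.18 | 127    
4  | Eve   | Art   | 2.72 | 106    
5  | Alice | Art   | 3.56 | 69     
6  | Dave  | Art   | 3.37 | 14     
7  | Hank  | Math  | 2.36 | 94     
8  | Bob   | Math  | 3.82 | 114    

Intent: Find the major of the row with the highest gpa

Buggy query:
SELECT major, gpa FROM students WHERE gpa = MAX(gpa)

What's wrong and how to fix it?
Bug: MAX(gpa) is an aggregate and cannot be used directly in WHERE

Fix: Wrap MAX in a scalar subquery so WHERE compares against a single value

Corrected query:
SELECT major, gpa FROM students WHERE gpa = (SELECT MAX(gpa) FROM students)

Result:
major | gpa 
------+-----
Math  | 3.82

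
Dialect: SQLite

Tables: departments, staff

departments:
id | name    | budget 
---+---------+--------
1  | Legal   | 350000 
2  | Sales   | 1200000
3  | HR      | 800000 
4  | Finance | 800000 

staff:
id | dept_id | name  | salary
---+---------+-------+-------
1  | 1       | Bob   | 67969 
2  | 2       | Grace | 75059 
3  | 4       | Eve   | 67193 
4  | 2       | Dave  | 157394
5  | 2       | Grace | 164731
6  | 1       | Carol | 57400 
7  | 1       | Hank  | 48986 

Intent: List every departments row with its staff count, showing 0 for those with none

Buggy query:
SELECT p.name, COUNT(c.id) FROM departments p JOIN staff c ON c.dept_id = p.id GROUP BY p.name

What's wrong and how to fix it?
Bug: An inner join excludes parents with zero children

Fix: Switch to LEFT JOIN to retain unmatched parent rows

Corrected query:
SELECT p.name, COUNT(c.id) FROM departments p LEFT JOIN staff c ON c.dept_id = p.id GROUP BY p.name

Result:
name    | COUNT(c.id)
--------+------------
Finance | 1          
HR      | 0          
Legal   | 3          
Sales   | 3          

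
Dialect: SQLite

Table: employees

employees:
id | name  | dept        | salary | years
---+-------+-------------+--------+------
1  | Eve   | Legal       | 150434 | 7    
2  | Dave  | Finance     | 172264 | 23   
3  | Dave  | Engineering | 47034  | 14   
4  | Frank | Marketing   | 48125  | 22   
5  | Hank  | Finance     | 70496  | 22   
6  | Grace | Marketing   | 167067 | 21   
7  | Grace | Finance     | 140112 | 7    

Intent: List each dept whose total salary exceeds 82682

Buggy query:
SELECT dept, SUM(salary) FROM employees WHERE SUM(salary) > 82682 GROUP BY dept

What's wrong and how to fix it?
Bug: WHERE runs before GROUP BY, so aggregates aren't available there

Fix: Move the aggregate condition to a HAVING clause

Corrected query:
SELECT dept, SUM(salary) FROM employees GROUP BY dept HAVING SUM(salary) > 82682

Result:
dept      | SUM(salary)
----------+------------
Finance   | 382872     
Legal     | 150434     
Marketing | 215192     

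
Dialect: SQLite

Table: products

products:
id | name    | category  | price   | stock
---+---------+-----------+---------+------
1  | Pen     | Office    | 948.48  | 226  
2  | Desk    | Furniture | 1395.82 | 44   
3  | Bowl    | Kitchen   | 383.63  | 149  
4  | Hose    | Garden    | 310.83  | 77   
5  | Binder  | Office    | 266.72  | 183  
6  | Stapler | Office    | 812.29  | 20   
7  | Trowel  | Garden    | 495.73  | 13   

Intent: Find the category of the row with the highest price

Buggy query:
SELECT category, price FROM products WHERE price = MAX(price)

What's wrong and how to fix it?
Bug: WHERE is evaluated per row; an aggregate over the whole table isn't defined there

Fix: Wrap MAX in a scalar subquery so WHERE compares against a single value

Corrected query:
SELECT category, price FROM products WHERE price = (SELECT MAX(price) FROM products)

Result:
category  | price  
----------+--------
Furniture | 1395.82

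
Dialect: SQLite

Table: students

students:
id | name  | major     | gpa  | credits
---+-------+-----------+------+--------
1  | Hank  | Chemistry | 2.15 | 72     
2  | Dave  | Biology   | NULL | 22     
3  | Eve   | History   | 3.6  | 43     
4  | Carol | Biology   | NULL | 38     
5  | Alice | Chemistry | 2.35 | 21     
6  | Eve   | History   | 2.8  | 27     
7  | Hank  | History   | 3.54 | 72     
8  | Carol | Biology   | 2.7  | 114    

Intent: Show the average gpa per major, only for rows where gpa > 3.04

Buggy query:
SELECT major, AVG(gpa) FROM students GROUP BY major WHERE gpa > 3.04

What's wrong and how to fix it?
Bug: Row-level WHERE must come before GROUP BY in the clause order

Fix: Move the WHERE clause before GROUP BY

Corrected query:
SELECT major, AVG(gpa) FROM students WHERE gpa > 3.04 GROUP BY major

Result:
major   | AVG(gpa)
--------+---------
History | 3.57    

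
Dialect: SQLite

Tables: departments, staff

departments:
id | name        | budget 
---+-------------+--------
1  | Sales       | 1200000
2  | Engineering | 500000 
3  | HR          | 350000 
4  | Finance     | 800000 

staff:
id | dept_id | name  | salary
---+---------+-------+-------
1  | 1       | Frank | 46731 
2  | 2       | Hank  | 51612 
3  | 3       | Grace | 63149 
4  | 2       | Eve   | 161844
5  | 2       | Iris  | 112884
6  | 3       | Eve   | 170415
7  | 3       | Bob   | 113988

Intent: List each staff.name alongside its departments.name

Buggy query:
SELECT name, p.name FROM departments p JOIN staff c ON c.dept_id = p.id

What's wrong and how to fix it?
Bug: Both tables have a 'name' column; the unqualified reference is ambiguous

Fix: Prefix ambiguous columns with the table alias

Corrected query:
SELECT c.name, p.name FROM departments p JOIN staff c ON c.dept_id = p.id

Result:
name  | name       
------+------------
Frank | Sales      
Hank  | Engineering
Grace | HR         
Eve   | Engineering
Iris  | Engineering
Eve   | HR         
Bob   | HR         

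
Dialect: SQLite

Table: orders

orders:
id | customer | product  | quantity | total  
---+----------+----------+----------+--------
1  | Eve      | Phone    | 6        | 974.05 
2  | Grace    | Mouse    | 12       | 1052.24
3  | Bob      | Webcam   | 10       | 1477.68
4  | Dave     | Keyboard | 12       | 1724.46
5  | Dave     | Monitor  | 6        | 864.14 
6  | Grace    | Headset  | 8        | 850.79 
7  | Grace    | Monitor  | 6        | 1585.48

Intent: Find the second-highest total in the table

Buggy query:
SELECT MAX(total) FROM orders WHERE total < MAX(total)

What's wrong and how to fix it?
Bug: MAX(total) on the right of the comparison is an aggregate-in-WHERE error

Fix: Put the inner MAX in a scalar subquery

Corrected query:
SELECT MAX(total) FROM orders WHERE total < (SELECT MAX(total) FROM orders)

Result:
MAX(total)
----------
1585.48   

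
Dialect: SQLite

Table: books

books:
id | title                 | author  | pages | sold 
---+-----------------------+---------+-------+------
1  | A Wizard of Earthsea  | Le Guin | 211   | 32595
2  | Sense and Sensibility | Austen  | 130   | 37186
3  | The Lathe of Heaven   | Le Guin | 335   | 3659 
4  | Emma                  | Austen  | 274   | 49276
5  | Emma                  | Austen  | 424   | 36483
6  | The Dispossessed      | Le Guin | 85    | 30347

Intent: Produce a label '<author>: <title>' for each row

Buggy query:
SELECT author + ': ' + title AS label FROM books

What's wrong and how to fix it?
Bug: SQLite uses || for string concatenation; + coerces text to numbers (yielding 0)

Fix: Use the || operator for string concatenation

Corrected query:
SELECT author || ': ' || title AS label FROM books

Result:
label                        
-----------------------------
Le Guin: A Wizard of Earthsea
Austen: Sense and Sensibility
Le Guin: The Lathe of Heaven 
Austen: Emma                 
Austen: Emma                 
Le Guin: The Dispossessed    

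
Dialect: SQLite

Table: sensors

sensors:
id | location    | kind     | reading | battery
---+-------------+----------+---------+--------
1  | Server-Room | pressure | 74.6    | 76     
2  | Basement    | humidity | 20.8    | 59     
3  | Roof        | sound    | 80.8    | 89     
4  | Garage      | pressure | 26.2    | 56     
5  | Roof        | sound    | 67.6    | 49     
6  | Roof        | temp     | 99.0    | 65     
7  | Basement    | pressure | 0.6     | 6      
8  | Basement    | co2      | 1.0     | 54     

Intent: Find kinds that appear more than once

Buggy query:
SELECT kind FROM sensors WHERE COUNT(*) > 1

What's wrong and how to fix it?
Bug: COUNT(*) is an aggregate and cannot be used in WHERE

Fix: GROUP BY kind, then filter groups with HAVING COUNT(*) > 1

Corrected query:
SELECT kind FROM sensors GROUP BY kind HAVING COUNT(*) > 1

Result:
kind    
--------
pressure
sound   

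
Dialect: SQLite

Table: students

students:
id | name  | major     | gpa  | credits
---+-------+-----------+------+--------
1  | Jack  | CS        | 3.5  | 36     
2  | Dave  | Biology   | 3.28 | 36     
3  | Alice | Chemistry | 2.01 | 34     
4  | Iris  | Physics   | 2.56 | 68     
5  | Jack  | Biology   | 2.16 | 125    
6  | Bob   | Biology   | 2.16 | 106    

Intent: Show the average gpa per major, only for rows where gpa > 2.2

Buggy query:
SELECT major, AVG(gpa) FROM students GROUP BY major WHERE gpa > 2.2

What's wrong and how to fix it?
Bug: WHERE cannot follow GROUP BY

Fix: Place WHERE between FROM and GROUP BY

Corrected query:
SELECT major, AVG(gpa) FROM students WHERE gpa > 2.2 GROUP BY major

Result:
major   | AVG(gpa)
--------+---------
Biology | 3.28    
CS      | 3.5     
Physics | 2.56    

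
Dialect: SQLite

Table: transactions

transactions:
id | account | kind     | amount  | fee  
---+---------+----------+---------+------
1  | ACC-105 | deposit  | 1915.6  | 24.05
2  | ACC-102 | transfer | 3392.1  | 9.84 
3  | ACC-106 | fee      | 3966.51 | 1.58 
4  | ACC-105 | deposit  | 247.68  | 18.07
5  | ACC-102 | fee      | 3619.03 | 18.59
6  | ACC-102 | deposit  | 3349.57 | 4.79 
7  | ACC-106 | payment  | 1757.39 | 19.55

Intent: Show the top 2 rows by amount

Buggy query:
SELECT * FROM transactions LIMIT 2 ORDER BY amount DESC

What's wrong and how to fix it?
Bug: ORDER BY cannot follow LIMIT; LIMIT is the final clause

Fix: Sort with ORDER BY, then apply LIMIT

Corrected query:
SELECT * FROM transactions ORDER BY amount DESC LIMIT 2

Result:
id | account | kind | amount  | fee  
---+---------+------+---------+------
3  | ACC-106 | fee  | 3966.51 | 1.58 
5  | ACC-102 | fee  | 3619.03 | 18.59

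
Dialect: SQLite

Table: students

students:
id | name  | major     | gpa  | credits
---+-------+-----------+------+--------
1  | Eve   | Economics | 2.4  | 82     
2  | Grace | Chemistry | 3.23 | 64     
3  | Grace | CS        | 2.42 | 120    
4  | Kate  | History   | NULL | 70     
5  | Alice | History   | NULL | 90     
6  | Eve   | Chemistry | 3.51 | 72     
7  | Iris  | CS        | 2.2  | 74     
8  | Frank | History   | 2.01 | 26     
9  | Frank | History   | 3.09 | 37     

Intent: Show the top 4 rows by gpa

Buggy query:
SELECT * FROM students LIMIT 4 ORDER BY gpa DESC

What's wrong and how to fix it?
Bug: LIMIT must come after ORDER BY

Fix: Swap the clauses: ORDER BY first, then LIMIT

Corrected query:
SELECT * FROM students ORDER BY gpa DESC LIMIT 4

Result:
id | name  | major     | gpa  | credits
---+-------+-----------+------+--------
6  | Eve   | Chemistry | 3.51 | 72     
2  | Grace | Chemistry | 3.23 | 64     
9  | Frank | History   | 3.09 | 37     
3  | Grace | CS        | 2.42 | 120    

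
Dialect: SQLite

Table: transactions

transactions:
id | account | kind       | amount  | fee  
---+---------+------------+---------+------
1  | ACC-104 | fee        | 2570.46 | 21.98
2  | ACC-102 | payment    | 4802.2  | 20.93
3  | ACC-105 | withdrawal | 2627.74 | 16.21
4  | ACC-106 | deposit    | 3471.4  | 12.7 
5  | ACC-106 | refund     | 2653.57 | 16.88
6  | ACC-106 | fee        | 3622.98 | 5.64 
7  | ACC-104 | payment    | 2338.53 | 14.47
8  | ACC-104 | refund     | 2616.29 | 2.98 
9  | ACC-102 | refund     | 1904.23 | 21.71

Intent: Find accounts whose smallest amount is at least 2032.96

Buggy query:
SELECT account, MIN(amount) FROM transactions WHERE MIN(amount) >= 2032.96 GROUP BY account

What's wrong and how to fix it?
Bug: Aggregates like MIN are computed per group after WHERE runs

Fix: Replace WHERE with HAVING after the GROUP BY

Corrected query:
SELECT account, MIN(amount) FROM transactions GROUP BY account HAVING MIN(amount) >= 2032.96

Result:
account | MIN(amount)
--------+------------
ACC-104 | 2338.53    
ACC-105 | 2627.74    
ACC-106 | 2653.57    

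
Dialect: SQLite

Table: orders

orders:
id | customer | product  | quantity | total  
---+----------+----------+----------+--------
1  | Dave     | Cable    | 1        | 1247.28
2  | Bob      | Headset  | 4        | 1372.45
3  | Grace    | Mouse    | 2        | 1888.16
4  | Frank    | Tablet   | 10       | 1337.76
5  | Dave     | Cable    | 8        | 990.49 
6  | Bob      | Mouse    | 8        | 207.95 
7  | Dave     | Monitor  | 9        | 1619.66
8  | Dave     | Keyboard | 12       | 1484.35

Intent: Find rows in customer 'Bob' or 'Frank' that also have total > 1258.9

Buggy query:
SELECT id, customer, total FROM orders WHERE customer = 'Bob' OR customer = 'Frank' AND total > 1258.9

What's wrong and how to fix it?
Bug: Without parentheses, AND is evaluated before OR, so the total filter only applies to the 'Frank' branch

Fix: Group the OR with parentheses (or use IN), then AND the threshold

Corrected query:
SELECT id, customer, total FROM orders WHERE (customer = 'Bob' OR customer = 'Frank') AND total > 1258.9

Result:
id | customer | total  
---+----------+--------
2  | Bob      | 1372.45
4  | Frank    | 1337.76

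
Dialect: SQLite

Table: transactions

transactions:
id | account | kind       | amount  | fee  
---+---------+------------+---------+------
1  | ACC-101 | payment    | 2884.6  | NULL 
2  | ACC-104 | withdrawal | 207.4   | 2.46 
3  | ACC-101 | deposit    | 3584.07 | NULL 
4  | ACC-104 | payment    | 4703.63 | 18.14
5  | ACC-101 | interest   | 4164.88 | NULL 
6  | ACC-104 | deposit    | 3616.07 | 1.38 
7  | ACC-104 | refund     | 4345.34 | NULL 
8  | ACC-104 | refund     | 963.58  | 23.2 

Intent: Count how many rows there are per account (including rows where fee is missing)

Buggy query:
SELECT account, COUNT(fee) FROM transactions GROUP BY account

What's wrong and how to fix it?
Bug: COUNT(column) counts non-NULL values only; rows with NULL fee aren't counted

Fix: Replace COUNT(fee) with COUNT(*)

Corrected query:
SELECT account, COUNT(*) FROM transactions GROUP BY account

Result:
account | COUNT(*)
--------+---------
ACC-101 | 3       
ACC-104 | 5       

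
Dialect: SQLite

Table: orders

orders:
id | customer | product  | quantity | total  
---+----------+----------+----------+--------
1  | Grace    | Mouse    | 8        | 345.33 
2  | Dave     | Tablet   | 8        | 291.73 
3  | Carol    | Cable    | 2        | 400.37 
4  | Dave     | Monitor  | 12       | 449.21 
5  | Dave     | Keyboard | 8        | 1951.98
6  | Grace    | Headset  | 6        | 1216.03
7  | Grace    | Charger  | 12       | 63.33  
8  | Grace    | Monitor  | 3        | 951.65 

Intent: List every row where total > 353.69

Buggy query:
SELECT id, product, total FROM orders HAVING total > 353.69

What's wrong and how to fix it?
Bug: This is a non-aggregate query (no GROUP BY, no aggregates), so in SQLite the HAVING clause is invalid here; a row-level condition belongs in WHERE

Fix: Replace HAVING with WHERE since the condition applies to individual rows

Corrected query:
SELECT id, product, total FROM orders WHERE total > 353.69

Result:
id | product  | total  
---+----------+--------
3  | Cable    | 400.37 
4  | Monitor  | 449.21 
5  | Keyboard | 1951.98
6  | Headset  | 1216.03
8  | Monitor  | 951.65 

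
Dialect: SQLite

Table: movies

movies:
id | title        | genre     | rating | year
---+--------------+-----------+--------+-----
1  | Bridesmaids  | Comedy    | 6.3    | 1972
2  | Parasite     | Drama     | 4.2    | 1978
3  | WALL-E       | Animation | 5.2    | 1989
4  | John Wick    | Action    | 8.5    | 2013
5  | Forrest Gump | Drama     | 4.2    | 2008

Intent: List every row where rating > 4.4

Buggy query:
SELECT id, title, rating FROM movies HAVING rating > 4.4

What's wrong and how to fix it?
Bug: HAVING filters the output of aggregation, but this query has no GROUP BY and no aggregate functions, so SQLite rejects it (HAVING clause on a non-aggregate query); the condition here is per row

Fix: Replace HAVING with WHERE since the condition applies to individual rows

Corrected query:
SELECT id, title, rating FROM movies WHERE rating > 4.4

Result:
id | title       | rating
---+-------------+-------
1  | Bridesmaids | 6.3   
3  | WALL-E      | 5.2   
4  | John Wick   | 8.5   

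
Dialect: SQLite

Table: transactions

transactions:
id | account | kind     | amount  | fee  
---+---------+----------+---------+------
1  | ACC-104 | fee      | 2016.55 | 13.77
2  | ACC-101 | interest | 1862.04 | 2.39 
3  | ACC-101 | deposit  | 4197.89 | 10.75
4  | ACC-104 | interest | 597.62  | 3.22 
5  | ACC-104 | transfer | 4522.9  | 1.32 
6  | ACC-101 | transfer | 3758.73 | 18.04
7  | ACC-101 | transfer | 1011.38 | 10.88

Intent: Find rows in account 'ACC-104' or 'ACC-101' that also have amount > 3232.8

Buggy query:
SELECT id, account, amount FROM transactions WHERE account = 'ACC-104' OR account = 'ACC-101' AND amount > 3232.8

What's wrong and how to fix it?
Bug: Without parentheses, AND is evaluated before OR, so the amount filter only applies to the 'ACC-101' branch

Fix: Group the OR with parentheses (or use IN), then AND the threshold

Corrected query:
SELECT id, account, amount FROM transactions WHERE (account = 'ACC-104' OR account = 'ACC-101') AND amount > 3232.8

Result:
id | account | amount 
---+---------+--------
3  | ACC-101 | 4197.89
5  | ACC-104 | 4522.9 
6  | ACC-101 | 3758.73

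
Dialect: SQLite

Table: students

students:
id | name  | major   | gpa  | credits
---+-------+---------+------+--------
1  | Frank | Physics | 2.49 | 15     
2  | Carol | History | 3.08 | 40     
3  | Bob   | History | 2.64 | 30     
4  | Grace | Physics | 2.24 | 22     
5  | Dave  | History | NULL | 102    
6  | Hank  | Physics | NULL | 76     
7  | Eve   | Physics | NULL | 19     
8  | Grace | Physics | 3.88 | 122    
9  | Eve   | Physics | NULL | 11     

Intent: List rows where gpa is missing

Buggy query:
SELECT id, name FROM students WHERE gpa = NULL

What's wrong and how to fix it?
Bug: Comparing to NULL with '=' never matches; NULL = NULL is unknown, not true

Fix: Replace '= NULL' with 'IS NULL'

Corrected query:
SELECT id, name FROM students WHERE gpa IS NULL

Result:
id | name
---+-----
5  | Dave
6  | Hank
7  | Eve 
9  | Eve 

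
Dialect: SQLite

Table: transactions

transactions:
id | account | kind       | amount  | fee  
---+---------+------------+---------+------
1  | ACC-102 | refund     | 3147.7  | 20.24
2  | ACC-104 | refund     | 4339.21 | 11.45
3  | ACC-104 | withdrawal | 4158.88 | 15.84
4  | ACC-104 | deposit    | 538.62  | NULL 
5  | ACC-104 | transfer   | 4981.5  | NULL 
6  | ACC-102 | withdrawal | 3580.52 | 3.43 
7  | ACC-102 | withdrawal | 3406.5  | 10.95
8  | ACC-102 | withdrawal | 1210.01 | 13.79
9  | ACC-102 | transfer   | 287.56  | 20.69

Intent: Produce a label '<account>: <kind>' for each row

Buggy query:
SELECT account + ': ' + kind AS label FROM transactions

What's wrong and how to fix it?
Bug: '+' is numeric addition; on text columns SQLite converts them to 0 instead of concatenating

Fix: Use the || operator for string concatenation

Corrected query:
SELECT account || ': ' || kind AS label FROM transactions

Result:
label              
-------------------
ACC-102: refund    
ACC-104: refund    
ACC-104: withdrawal
ACC-104: deposit   
ACC-104: transfer  
ACC-102: withdrawal
ACC-102: withdrawal
ACC-102: withdrawal
ACC-102: transfer  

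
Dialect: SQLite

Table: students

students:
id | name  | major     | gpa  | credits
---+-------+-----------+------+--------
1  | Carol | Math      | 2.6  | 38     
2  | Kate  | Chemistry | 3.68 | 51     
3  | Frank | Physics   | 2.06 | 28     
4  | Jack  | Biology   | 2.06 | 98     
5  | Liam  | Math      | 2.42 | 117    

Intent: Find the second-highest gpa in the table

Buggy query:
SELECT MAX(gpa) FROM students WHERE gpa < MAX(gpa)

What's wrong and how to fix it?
Bug: The inner MAX is an aggregate inside WHERE, which is not allowed

Fix: Compute the overall MAX in a subquery, then take MAX of rows below it

Corrected query:
SELECT MAX(gpa) FROM students WHERE gpa < (SELECT MAX(gpa) FROM students)

Result:
MAX(gpa)
--------
2.6     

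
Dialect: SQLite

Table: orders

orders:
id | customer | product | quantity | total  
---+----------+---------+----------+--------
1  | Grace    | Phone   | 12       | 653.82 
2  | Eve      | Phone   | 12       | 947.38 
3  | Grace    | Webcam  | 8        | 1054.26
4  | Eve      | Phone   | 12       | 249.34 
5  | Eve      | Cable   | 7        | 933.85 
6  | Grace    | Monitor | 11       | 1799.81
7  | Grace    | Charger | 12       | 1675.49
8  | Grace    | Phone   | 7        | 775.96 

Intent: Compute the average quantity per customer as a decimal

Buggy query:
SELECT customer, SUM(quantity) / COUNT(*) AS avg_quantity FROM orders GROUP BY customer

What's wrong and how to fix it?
Bug: Both operands are integers, so '/' performs integer division and truncates

Fix: Multiply by 1.0 (or CAST to REAL) to force floating-point division

Corrected query:
SELECT customer, SUM(quantity) * 1.0 / COUNT(*) AS avg_quantity FROM orders GROUP BY customer

Result:
customer | avg_quantity
---------+-------------
Eve      | 10.333333   
Grace    | 10          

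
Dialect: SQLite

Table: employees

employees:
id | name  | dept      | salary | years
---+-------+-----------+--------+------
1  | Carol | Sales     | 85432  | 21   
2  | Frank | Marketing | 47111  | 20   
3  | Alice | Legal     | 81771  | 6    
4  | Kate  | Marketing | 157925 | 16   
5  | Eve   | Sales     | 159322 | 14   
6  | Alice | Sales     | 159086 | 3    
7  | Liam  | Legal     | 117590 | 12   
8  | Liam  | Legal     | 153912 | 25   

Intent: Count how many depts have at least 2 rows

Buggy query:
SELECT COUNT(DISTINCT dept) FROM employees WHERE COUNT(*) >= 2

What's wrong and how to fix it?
Bug: WHERE filters individual rows, not groups, so a group-level COUNT is invalid there

Fix: Group first with HAVING COUNT(*) >= 2, then COUNT the resulting groups

Corrected query:
SELECT COUNT(*) FROM (SELECT dept FROM employees GROUP BY dept HAVING COUNT(*) >= 2)

Result:
COUNT(*)
--------
3       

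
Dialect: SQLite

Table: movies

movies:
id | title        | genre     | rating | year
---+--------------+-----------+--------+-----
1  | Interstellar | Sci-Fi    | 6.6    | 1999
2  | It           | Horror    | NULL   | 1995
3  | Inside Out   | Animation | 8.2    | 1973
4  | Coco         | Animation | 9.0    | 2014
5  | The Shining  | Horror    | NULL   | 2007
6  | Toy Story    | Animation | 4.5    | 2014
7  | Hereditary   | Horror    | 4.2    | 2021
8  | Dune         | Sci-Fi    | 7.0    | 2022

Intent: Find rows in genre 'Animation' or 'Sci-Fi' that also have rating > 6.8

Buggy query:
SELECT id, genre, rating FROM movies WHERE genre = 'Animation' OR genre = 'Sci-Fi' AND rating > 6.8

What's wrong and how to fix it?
Bug: AND binds tighter than OR, so this parses as genre = 'Animation' OR (genre = 'Sci-Fi' AND rating > 6.8)

Fix: Add parentheses around the OR so the AND applies to both alternatives

Corrected query:
SELECT id, genre, rating FROM movies WHERE (genre = 'Animation' OR genre = 'Sci-Fi') AND rating > 6.8

Result:
id | genre     | rating
---+-----------+-------
3  | Animation | 8.2   
4  | Animation | 9     
8  | Sci-Fi    | 7     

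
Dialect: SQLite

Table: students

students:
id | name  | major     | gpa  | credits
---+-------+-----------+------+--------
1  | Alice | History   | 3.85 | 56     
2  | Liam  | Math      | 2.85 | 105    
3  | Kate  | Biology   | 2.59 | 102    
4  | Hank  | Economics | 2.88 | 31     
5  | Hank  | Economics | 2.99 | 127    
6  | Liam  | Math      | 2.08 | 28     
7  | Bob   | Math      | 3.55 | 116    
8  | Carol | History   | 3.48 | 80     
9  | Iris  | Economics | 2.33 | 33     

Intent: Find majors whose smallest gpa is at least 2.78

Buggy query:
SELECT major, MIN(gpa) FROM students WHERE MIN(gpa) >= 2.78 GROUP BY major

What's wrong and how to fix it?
Bug: Aggregates like MIN are computed per group after WHERE runs

Fix: Replace WHERE with HAVING after the GROUP BY

Corrected query:
SELECT major, MIN(gpa) FROM students GROUP BY major HAVING MIN(gpa) >= 2.78

Result:
major   | MIN(gpa)
--------+---------
History | 3.48    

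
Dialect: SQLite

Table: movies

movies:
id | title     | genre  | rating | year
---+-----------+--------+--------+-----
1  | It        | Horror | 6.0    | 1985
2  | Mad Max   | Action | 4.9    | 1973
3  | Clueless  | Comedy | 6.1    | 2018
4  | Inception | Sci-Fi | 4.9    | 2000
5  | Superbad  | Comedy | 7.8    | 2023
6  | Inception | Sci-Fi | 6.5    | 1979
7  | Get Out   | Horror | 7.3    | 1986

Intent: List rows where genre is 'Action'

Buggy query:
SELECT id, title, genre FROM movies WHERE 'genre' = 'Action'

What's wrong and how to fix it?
Bug: 'genre' in single quotes is a string literal, not the column; the comparison is literal-vs-literal and never true

Fix: Remove the quotes around the column name (or use double quotes for an identifier)

Corrected query:
SELECT id, title, genre FROM movies WHERE genre = 'Action'

Result:
id | title   | genre 
---+---------+-------
2  | Mad Max | Action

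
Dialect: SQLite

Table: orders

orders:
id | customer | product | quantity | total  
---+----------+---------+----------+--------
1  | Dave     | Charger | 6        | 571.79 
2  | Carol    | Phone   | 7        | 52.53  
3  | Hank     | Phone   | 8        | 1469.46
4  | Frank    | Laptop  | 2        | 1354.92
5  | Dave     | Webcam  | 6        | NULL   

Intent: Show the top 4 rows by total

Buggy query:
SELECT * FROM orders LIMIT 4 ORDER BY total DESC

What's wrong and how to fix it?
Bug: LIMIT must come after ORDER BY

Fix: Swap the clauses: ORDER BY first, then LIMIT

Corrected query:
SELECT * FROM orders ORDER BY total DESC LIMIT 4

Result:
id | customer | product | quantity | total  
---+----------+---------+----------+--------
3  | Hank     | Phone   | 8        | 1469.46
4  | Frank    | Laptop  | 2        | 1354.92
1  | Dave     | Charger | 6        | 571.79 
2  | Carol    | Phone   | 7        | 52.53  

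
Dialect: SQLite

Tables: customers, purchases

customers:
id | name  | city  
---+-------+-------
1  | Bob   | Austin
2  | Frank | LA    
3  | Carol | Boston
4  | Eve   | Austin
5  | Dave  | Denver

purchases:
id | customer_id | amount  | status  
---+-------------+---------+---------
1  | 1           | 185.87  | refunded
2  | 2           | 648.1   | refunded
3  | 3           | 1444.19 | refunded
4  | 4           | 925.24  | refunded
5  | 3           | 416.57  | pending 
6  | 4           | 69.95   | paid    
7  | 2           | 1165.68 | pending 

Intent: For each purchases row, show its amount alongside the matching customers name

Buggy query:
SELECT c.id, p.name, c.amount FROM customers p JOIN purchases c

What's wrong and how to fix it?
Bug: Missing join condition: each purchases row is matched to all customers rows instead of just its own

Fix: Specify the join condition linking the foreign key to the parent id

Corrected query:
SELECT c.id, p.name, c.amount FROM customers p JOIN purchases c ON c.customer_id = p.id

Result:
id | name  | amount 
---+-------+--------
1  | Bob   | 185.87 
2  | Frank | 648.1  
3  | Carol | 1444.19
4  | Eve   | 925.24 
5  | Carol | 416.57 
6  | Eve   | 69.95  
7  | Frank | 1165.68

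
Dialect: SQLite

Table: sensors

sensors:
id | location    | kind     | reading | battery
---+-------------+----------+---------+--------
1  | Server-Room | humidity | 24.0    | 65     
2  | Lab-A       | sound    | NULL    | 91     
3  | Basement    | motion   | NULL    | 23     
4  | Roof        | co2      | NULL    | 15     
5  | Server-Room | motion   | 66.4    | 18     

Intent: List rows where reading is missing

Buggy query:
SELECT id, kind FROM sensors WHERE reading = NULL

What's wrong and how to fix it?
Bug: '= NULL' is always unknown in SQL three-valued logic, so no rows match

Fix: Replace '= NULL' with 'IS NULL'

Corrected query:
SELECT id, kind FROM sensors WHERE reading IS NULL

Result:
id | kind  
---+-------
2  | sound 
3  | motion
4  | co2   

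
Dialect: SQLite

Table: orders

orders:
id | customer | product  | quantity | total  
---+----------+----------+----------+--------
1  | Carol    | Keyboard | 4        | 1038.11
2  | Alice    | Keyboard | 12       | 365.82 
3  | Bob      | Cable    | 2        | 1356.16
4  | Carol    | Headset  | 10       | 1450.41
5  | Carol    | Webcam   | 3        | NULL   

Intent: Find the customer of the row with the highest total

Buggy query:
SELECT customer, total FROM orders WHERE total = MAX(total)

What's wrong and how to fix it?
Bug: WHERE is evaluated per row; an aggregate over the whole table isn't defined there

Fix: Use a subquery: WHERE total = (SELECT MAX(total) FROM orders)

Corrected query:
SELECT customer, total FROM orders WHERE total = (SELECT MAX(total) FROM orders)

Result:
customer | total  
---------+--------
Carol    | 1450.41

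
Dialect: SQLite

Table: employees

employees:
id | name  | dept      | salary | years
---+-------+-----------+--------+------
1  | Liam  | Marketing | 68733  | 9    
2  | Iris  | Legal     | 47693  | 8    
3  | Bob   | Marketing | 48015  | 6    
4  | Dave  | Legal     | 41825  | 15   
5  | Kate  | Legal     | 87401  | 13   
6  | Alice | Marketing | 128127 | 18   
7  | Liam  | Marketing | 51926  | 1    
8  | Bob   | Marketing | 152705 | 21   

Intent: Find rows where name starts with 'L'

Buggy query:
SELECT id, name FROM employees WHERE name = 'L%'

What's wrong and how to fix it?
Bug: Wildcards only work with LIKE; '=' treats '%' as a literal character

Fix: Use LIKE for wildcard pattern matching

Corrected query:
SELECT id, name FROM employees WHERE name LIKE 'L%'

Result:
id | name
---+-----
1  | Liam
7  | Liam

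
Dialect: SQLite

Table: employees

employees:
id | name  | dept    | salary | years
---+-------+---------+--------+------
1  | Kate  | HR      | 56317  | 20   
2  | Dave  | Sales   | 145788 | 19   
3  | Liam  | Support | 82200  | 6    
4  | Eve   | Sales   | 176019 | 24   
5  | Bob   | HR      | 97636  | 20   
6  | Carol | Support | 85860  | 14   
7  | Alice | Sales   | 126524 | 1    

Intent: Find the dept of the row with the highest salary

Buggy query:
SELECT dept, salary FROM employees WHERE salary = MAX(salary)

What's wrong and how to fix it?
Bug: MAX(salary) is an aggregate and cannot be used directly in WHERE

Fix: Wrap MAX in a scalar subquery so WHERE compares against a single value

Corrected query:
SELECT dept, salary FROM employees WHERE salary = (SELECT MAX(salary) FROM employees)

Result:
dept  | salary
------+-------
Sales | 176019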